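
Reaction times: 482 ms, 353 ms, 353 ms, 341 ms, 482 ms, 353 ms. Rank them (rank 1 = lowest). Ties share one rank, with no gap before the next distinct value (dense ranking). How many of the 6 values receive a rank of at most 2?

Sorted (ascending): 341, 353, 353, 353, 482, 482
The 3 values of 353 share dense rank 2.
The 2 values of 482 share dense rank 3.
Remaining distinct values take the next consecutive integers.
Ranks ≤ 2: {1, 2, 2, 2} → 4 values.

4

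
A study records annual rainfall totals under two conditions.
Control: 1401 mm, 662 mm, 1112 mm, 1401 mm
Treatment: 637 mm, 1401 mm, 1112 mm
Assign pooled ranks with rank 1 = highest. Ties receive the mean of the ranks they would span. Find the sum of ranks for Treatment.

Sorted (descending): 1401, 1401, 1401, 1112, 1112, 662, 637
The 3 values of 1401 occupy positions 1–3 → average rank 2.
The 2 values of 1112 occupy positions 4–5 → average rank (4+5)/2 = 4.5.
Treatment values → pooled ranks: 637→7, 1401→2, 1112→4.5
Rank sum = 7 + 2 + 4.5 = 13.5

13.5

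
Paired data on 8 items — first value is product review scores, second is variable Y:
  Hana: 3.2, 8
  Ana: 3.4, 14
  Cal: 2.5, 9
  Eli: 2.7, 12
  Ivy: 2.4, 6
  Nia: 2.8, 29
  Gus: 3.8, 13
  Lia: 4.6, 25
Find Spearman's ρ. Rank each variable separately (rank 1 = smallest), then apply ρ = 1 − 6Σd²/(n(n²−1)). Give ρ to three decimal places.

0.619

Ranks of variable 1: 5, 6, 2, 3, 1, 4, 7, 8
Ranks of variable 2: 2, 6, 3, 4, 1, 8, 5, 7
d = r₁ − r₂: 3, 0, -1, -1, 0, -4, 2, 1
d²: 9, 0, 1, 1, 0, 16, 4, 1; Σd² = 32
ρ = 1 − 6·32/(8·63) = 1 − 192/504 = 0.619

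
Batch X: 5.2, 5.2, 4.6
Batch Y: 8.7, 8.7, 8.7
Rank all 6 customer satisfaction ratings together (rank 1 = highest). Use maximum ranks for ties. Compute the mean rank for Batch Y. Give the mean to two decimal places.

Sorted (descending): 8.7, 8.7, 8.7, 5.2, 5.2, 4.6
The 3 values of 8.7 occupy positions 1–3 → each gets rank 3.
The 2 values of 5.2 occupy positions 4–5 → each gets rank 5.
Batch Y values → pooled ranks: 8.7→3, 8.7→3, 8.7→3
Mean rank = (3 + 3 + 3) / 3 = 3.00

3.00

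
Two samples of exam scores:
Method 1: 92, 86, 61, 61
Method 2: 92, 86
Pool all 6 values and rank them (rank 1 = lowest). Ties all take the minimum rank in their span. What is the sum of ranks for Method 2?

Sorted (ascending): 61, 61, 86, 86, 92, 92
The 2 values of 61 occupy positions 1–2 → each gets rank 1.
The 2 values of 86 occupy positions 3–4 → each gets rank 3.
The 2 values of 92 occupy positions 5–6 → each gets rank 5.
Method 2 values → pooled ranks: 92→5, 86→3
Rank sum = 5 + 3 = 8

8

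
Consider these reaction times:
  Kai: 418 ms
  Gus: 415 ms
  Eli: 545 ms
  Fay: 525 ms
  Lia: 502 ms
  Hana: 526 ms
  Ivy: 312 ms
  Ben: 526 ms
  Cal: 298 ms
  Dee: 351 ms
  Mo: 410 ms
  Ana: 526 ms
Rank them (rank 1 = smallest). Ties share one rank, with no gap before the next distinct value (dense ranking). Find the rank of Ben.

9

Sorted (ascending): 298, 312, 351, 410, 415, 418, 502, 525, 526, 526, 526, 545
The 3 values of 526 share dense rank 9.
Remaining distinct values take the next consecutive integers.
Ben has value 526 ms → rank 9.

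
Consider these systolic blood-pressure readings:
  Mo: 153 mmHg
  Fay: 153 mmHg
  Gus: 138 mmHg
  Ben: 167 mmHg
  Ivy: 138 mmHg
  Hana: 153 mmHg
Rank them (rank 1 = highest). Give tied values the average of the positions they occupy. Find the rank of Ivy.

Sorted (descending): 167, 153, 153, 153, 138, 138
The 3 values of 153 occupy positions 2–4 → average rank 3.
The 2 values of 138 occupy positions 5–6 → average rank (5+6)/2 = 5.5.
Ivy has value 138 mmHg → rank 5.5.

5.5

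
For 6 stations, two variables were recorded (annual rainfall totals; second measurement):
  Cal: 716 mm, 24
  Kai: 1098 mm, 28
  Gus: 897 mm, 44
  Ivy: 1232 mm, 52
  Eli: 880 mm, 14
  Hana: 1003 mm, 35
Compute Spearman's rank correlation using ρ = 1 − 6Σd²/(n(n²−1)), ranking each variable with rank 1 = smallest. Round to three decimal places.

0.714

Ranks of variable 1: 1, 5, 3, 6, 2, 4
Ranks of variable 2: 2, 3, 5, 6, 1, 4
d = r₁ − r₂: -1, 2, -2, 0, 1, 0
d²: 1, 4, 4, 0, 1, 0; Σd² = 10
ρ = 1 − 6·10/(6·35) = 1 − 60/210 = 0.714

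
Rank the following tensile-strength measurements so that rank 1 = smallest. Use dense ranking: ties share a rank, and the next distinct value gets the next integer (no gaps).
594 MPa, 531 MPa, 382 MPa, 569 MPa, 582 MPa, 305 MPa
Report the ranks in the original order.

Sorted (ascending): 305, 382, 531, 569, 582, 594
No ties — each value takes its position as its rank.

6, 3, 2, 4, 5, 1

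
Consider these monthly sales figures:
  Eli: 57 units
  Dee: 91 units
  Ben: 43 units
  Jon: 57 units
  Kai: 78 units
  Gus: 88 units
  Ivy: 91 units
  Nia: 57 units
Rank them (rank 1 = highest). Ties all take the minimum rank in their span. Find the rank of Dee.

Sorted (descending): 91, 91, 88, 78, 57, 57, 57, 43
The 2 values of 91 occupy positions 1–2 → each gets rank 1.
The 3 values of 57 occupy positions 5–7 → each gets rank 5.
Dee has value 91 units → rank 1.

1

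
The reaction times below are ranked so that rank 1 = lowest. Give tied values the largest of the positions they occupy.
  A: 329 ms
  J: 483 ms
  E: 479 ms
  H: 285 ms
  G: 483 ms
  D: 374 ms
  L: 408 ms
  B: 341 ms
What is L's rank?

5

Sorted (ascending): 285, 329, 341, 374, 408, 479, 483, 483
The 2 values of 483 occupy positions 7–8 → each gets rank 8.
L has value 408 ms → rank 5.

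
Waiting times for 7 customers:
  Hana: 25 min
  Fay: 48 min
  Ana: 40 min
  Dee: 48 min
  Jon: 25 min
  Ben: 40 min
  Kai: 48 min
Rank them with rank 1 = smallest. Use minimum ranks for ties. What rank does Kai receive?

Sorted (ascending): 25, 25, 40, 40, 48, 48, 48
The 2 values of 25 occupy positions 1–2 → each gets rank 1.
The 2 values of 40 occupy positions 3–4 → each gets rank 3.
The 3 values of 48 occupy positions 5–7 → each gets rank 5.
Kai has value 48 min → rank 5.

5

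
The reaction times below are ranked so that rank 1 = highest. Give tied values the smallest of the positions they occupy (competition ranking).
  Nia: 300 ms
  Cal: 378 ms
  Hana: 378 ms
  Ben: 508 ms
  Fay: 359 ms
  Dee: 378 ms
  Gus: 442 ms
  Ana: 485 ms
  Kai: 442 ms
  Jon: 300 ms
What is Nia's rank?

9

Sorted (descending): 508, 485, 442, 442, 378, 378, 378, 359, 300, 300
The 2 values of 442 occupy positions 3–4 → each gets rank 3.
The 3 values of 378 occupy positions 5–7 → each gets rank 5.
The 2 values of 300 occupy positions 9–10 → each gets rank 9.
Nia has value 300 ms → rank 9.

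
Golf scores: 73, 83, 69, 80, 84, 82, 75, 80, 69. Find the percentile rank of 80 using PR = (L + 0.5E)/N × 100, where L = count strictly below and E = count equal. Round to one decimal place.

55.6

N = 9.
Strictly below 80: 4. Equal to 80: 2.
PR = (4 + 0.5·2)/9 × 100 = 55.6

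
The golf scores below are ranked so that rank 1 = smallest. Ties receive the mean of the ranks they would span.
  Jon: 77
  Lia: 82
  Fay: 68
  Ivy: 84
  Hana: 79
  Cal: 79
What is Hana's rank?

Sorted (ascending): 68, 77, 79, 79, 82, 84
The 2 values of 79 occupy positions 3–4 → average rank (3+4)/2 = 3.5.
Hana has value 79 → rank 3.5.

3.5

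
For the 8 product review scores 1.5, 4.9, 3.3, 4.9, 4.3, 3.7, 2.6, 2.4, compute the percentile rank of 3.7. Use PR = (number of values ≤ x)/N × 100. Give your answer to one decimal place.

62.5

N = 8.
Strictly below 3.7: 4. Equal to 3.7: 1.
PR = 5/8 × 100 = 62.5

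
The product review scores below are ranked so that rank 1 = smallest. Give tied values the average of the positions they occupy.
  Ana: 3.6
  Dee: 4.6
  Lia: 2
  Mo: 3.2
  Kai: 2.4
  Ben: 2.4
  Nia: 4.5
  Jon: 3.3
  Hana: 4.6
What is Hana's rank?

8.5

Sorted (ascending): 2, 2.4, 2.4, 3.2, 3.3, 3.6, 4.5, 4.6, 4.6
The 2 values of 2.4 occupy positions 2–3 → average rank (2+3)/2 = 2.5.
The 2 values of 4.6 occupy positions 8–9 → average rank (8+9)/2 = 8.5.
Hana has value 4.6 → rank 8.5.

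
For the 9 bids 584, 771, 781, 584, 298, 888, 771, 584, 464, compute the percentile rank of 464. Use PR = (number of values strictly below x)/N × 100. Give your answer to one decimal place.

N = 9.
Strictly below 464: 1. Equal to 464: 1.
PR = 1/9 × 100 = 11.1

11.1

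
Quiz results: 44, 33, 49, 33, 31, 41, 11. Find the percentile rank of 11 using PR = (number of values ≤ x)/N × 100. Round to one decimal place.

14.3

N = 7.
Strictly below 11: 0. Equal to 11: 1.
PR = 1/7 × 100 = 14.3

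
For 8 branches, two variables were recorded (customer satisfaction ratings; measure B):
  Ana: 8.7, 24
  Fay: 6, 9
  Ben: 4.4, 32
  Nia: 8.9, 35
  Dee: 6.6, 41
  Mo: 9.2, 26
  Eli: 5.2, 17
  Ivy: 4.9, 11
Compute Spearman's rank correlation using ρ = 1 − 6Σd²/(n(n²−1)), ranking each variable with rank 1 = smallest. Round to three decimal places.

0.333

Ranks of variable 1: 6, 4, 1, 7, 5, 8, 3, 2
Ranks of variable 2: 4, 1, 6, 7, 8, 5, 3, 2
d = r₁ − r₂: 2, 3, -5, 0, -3, 3, 0, 0
d²: 4, 9, 25, 0, 9, 9, 0, 0; Σd² = 56
ρ = 1 − 6·56/(8·63) = 1 − 336/504 = 0.333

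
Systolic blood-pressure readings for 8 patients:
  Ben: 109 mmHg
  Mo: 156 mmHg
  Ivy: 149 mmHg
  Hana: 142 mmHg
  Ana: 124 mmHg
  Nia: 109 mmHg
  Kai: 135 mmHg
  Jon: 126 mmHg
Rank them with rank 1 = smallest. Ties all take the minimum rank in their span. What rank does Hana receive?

Sorted (ascending): 109, 109, 124, 126, 135, 142, 149, 156
The 2 values of 109 occupy positions 1–2 → each gets rank 1.
Hana has value 142 mmHg → rank 6.

6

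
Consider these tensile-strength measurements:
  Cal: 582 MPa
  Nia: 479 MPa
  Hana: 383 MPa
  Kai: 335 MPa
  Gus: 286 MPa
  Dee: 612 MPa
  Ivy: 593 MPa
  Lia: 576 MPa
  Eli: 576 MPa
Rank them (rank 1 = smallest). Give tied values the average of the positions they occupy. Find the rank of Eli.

5.5

Sorted (ascending): 286, 335, 383, 479, 576, 576, 582, 593, 612
The 2 values of 576 occupy positions 5–6 → average rank (5+6)/2 = 5.5.
Eli has value 576 MPa → rank 5.5.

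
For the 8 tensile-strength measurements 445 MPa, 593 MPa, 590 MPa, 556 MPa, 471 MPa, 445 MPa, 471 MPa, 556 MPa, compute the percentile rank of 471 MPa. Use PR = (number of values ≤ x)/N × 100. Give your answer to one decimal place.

50.0

N = 8.
Strictly below 471: 2. Equal to 471: 2.
PR = 4/8 × 100 = 50.0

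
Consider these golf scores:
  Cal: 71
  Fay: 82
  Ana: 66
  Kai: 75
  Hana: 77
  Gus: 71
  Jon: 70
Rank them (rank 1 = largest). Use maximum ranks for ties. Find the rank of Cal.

Sorted (descending): 82, 77, 75, 71, 71, 70, 66
The 2 values of 71 occupy positions 4–5 → each gets rank 5.
Cal has value 71 → rank 5.

5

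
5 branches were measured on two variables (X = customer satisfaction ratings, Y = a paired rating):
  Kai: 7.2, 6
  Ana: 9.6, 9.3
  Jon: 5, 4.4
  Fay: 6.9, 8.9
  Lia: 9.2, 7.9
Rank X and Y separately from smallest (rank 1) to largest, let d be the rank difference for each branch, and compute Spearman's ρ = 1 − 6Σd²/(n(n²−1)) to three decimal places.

0.700

Ranks of variable 1: 3, 5, 1, 2, 4
Ranks of variable 2: 2, 5, 1, 4, 3
d = r₁ − r₂: 1, 0, 0, -2, 1
d²: 1, 0, 0, 4, 1; Σd² = 6
ρ = 1 − 6·6/(5·24) = 1 − 36/120 = 0.700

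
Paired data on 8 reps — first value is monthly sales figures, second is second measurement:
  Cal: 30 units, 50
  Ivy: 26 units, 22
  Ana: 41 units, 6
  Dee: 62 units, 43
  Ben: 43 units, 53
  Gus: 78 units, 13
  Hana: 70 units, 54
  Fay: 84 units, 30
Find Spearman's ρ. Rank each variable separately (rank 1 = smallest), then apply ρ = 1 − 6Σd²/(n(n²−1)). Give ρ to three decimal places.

0.071

Ranks of variable 1: 2, 1, 3, 5, 4, 7, 6, 8
Ranks of variable 2: 6, 3, 1, 5, 7, 2, 8, 4
d = r₁ − r₂: -4, -2, 2, 0, -3, 5, -2, 4
d²: 16, 4, 4, 0, 9, 25, 4, 16; Σd² = 78
ρ = 1 − 6·78/(8·63) = 1 − 468/504 = 0.071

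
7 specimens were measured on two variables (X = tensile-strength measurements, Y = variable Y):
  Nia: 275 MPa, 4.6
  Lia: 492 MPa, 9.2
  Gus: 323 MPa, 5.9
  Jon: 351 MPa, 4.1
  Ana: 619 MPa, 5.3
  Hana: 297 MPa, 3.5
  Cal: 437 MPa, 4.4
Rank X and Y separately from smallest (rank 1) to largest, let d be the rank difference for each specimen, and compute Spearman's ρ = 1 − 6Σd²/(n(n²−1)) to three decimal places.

Ranks of variable 1: 1, 6, 3, 4, 7, 2, 5
Ranks of variable 2: 4, 7, 6, 2, 5, 1, 3
d = r₁ − r₂: -3, -1, -3, 2, 2, 1, 2
d²: 9, 1, 9, 4, 4, 1, 4; Σd² = 32
ρ = 1 − 6·32/(7·48) = 1 − 192/336 = 0.429

0.429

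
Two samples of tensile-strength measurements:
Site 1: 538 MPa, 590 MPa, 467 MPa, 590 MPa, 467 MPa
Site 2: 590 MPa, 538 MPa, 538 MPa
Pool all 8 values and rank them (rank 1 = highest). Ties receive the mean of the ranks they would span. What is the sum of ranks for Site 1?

Sorted (descending): 590, 590, 590, 538, 538, 538, 467, 467
The 3 values of 590 occupy positions 1–3 → average rank 2.
The 3 values of 538 occupy positions 4–6 → average rank 5.
The 2 values of 467 occupy positions 7–8 → average rank (7+8)/2 = 7.5.
Site 1 values → pooled ranks: 538→5, 590→2, 467→7.5, 590→2, 467→7.5
Rank sum = 5 + 2 + 7.5 + 2 + 7.5 = 24

24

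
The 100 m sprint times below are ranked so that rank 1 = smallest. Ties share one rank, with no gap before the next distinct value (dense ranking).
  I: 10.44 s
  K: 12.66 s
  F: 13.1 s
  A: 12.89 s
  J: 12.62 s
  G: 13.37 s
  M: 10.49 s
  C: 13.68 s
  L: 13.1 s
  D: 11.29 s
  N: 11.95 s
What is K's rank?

Sorted (ascending): 10.44, 10.49, 11.29, 11.95, 12.62, 12.66, 12.89, 13.1, 13.1, 13.37, 13.68
The 2 values of 13.1 share dense rank 8.
Remaining distinct values take the next consecutive integers.
K has value 12.66 s → rank 6.

6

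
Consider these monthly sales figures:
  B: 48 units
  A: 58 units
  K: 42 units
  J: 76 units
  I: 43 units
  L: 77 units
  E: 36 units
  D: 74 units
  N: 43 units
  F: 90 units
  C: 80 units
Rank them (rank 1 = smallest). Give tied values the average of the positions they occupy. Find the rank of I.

3.5

Sorted (ascending): 36, 42, 43, 43, 48, 58, 74, 76, 77, 80, 90
The 2 values of 43 occupy positions 3–4 → average rank (3+4)/2 = 3.5.
I has value 43 units → rank 3.5.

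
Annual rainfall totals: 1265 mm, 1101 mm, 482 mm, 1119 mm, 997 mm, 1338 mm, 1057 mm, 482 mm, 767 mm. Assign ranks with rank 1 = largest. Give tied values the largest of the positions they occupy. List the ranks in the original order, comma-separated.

Sorted (descending): 1338, 1265, 1119, 1101, 1057, 997, 767, 482, 482
The 2 values of 482 occupy positions 8–9 → each gets rank 9.

2, 4, 9, 3, 6, 1, 5, 9, 7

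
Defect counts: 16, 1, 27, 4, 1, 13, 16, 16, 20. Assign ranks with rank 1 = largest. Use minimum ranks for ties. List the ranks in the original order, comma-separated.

3, 8, 1, 7, 8, 6, 3, 3, 2

Sorted (descending): 27, 20, 16, 16, 16, 13, 4, 1, 1
The 3 values of 16 occupy positions 3–5 → each gets rank 3.
The 2 values of 1 occupy positions 8–9 → each gets rank 8.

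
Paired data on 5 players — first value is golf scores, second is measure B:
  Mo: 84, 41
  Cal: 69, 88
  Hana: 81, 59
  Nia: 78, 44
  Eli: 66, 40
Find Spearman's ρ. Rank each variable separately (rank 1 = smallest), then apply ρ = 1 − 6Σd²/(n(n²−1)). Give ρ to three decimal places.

Ranks of variable 1: 5, 2, 4, 3, 1
Ranks of variable 2: 2, 5, 4, 3, 1
d = r₁ − r₂: 3, -3, 0, 0, 0
d²: 9, 9, 0, 0, 0; Σd² = 18
ρ = 1 − 6·18/(5·24) = 1 − 108/120 = 0.100

0.100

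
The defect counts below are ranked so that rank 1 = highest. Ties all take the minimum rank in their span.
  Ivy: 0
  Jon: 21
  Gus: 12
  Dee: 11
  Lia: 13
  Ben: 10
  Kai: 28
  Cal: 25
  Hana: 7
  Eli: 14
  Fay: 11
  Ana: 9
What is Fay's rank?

Sorted (descending): 28, 25, 21, 14, 13, 12, 11, 11, 10, 9, 7, 0
The 2 values of 11 occupy positions 7–8 → each gets rank 7.
Fay has value 11 → rank 7.

7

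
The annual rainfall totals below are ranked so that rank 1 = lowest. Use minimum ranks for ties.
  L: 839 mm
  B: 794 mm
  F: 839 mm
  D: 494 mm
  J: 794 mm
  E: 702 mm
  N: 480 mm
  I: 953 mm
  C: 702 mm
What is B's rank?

Sorted (ascending): 480, 494, 702, 702, 794, 794, 839, 839, 953
The 2 values of 702 occupy positions 3–4 → each gets rank 3.
The 2 values of 794 occupy positions 5–6 → each gets rank 5.
The 2 values of 839 occupy positions 7–8 → each gets rank 7.
B has value 794 mm → rank 5.

5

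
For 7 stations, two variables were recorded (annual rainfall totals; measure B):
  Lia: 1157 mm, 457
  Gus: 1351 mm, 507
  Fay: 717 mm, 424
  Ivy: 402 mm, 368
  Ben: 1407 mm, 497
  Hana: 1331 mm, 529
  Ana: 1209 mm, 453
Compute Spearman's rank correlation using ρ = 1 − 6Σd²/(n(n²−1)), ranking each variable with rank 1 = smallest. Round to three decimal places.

Ranks of variable 1: 3, 6, 2, 1, 7, 5, 4
Ranks of variable 2: 4, 6, 2, 1, 5, 7, 3
d = r₁ − r₂: -1, 0, 0, 0, 2, -2, 1
d²: 1, 0, 0, 0, 4, 4, 1; Σd² = 10
ρ = 1 − 6·10/(7·48) = 1 − 60/336 = 0.821

0.821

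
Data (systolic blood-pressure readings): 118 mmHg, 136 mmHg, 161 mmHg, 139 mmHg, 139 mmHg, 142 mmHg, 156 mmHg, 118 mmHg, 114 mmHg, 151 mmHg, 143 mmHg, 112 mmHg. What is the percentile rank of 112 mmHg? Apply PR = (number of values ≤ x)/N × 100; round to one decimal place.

8.3

N = 12.
Strictly below 112: 0. Equal to 112: 1.
PR = 1/12 × 100 = 8.3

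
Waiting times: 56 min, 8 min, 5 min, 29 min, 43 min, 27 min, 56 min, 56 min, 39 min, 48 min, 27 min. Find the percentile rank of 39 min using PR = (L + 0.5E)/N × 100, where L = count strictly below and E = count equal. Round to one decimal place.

50.0

N = 11.
Strictly below 39: 5. Equal to 39: 1.
PR = (5 + 0.5·1)/11 × 100 = 50.0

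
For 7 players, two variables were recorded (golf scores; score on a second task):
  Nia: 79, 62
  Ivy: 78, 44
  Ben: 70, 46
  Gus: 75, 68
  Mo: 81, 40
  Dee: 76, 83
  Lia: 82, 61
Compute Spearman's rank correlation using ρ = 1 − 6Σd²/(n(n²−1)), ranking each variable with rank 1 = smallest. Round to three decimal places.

Ranks of variable 1: 5, 4, 1, 2, 6, 3, 7
Ranks of variable 2: 5, 2, 3, 6, 1, 7, 4
d = r₁ − r₂: 0, 2, -2, -4, 5, -4, 3
d²: 0, 4, 4, 16, 25, 16, 9; Σd² = 74
ρ = 1 − 6·74/(7·48) = 1 − 444/336 = -0.321

-0.321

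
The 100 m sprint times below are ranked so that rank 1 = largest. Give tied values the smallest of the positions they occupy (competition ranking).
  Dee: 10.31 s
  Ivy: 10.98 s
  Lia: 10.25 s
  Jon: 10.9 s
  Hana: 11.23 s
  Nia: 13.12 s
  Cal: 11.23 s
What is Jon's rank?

5

Sorted (descending): 13.12, 11.23, 11.23, 10.98, 10.9, 10.31, 10.25
The 2 values of 11.23 occupy positions 2–3 → each gets rank 2.
Jon has value 10.9 s → rank 5.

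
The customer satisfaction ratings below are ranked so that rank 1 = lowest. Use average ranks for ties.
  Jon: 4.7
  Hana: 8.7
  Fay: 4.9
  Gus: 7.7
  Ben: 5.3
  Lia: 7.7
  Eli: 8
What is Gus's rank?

Sorted (ascending): 4.7, 4.9, 5.3, 7.7, 7.7, 8, 8.7
The 2 values of 7.7 occupy positions 4–5 → average rank (4+5)/2 = 4.5.
Gus has value 7.7 → rank 4.5.

4.5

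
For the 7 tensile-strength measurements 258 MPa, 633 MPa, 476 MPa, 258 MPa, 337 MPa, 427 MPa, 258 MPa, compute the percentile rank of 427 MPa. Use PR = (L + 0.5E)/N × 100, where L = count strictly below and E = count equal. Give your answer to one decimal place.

N = 7.
Strictly below 427: 4. Equal to 427: 1.
PR = (4 + 0.5·1)/7 × 100 = 64.3

64.3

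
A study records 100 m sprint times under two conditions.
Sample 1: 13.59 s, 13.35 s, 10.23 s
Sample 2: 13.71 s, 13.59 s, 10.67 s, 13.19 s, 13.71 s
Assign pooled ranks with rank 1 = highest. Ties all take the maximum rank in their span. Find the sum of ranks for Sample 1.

Sorted (descending): 13.71, 13.71, 13.59, 13.59, 13.35, 13.19, 10.67, 10.23
The 2 values of 13.71 occupy positions 1–2 → each gets rank 2.
The 2 values of 13.59 occupy positions 3–4 → each gets rank 4.
Sample 1 values → pooled ranks: 13.59→4, 13.35→5, 10.23→8
Rank sum = 4 + 5 + 8 = 17

17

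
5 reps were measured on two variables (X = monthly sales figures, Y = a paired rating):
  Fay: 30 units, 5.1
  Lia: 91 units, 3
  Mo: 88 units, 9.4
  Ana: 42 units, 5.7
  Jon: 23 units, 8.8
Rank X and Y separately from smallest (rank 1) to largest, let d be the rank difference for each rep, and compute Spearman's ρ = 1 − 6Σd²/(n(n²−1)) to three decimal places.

-0.300

Ranks of variable 1: 2, 5, 4, 3, 1
Ranks of variable 2: 2, 1, 5, 3, 4
d = r₁ − r₂: 0, 4, -1, 0, -3
d²: 0, 16, 1, 0, 9; Σd² = 26
ρ = 1 − 6·26/(5·24) = 1 − 156/120 = -0.300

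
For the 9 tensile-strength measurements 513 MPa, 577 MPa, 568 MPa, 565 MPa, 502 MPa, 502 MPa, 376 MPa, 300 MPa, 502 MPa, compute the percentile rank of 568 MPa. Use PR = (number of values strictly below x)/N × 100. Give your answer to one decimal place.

77.8

N = 9.
Strictly below 568: 7. Equal to 568: 1.
PR = 7/9 × 100 = 77.8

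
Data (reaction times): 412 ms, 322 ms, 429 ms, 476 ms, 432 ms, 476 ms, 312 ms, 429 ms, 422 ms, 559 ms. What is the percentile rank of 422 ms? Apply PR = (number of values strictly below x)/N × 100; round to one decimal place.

N = 10.
Strictly below 422: 3. Equal to 422: 1.
PR = 3/10 × 100 = 30.0

30.0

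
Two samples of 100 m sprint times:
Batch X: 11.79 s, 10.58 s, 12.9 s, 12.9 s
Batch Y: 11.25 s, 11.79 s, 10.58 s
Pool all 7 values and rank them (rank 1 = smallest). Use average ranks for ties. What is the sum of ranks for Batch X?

19

Sorted (ascending): 10.58, 10.58, 11.25, 11.79, 11.79, 12.9, 12.9
The 2 values of 10.58 occupy positions 1–2 → average rank (1+2)/2 = 1.5.
The 2 values of 11.79 occupy positions 4–5 → average rank (4+5)/2 = 4.5.
The 2 values of 12.9 occupy positions 6–7 → average rank (6+7)/2 = 6.5.
Batch X values → pooled ranks: 11.79→4.5, 10.58→1.5, 12.9→6.5, 12.9→6.5
Rank sum = 4.5 + 1.5 + 6.5 + 6.5 = 19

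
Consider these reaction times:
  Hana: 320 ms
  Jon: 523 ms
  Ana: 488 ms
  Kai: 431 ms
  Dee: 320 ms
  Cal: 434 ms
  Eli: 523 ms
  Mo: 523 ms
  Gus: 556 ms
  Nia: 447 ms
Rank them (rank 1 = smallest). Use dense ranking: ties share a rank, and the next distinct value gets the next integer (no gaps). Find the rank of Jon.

6

Sorted (ascending): 320, 320, 431, 434, 447, 488, 523, 523, 523, 556
The 2 values of 320 share dense rank 1.
The 3 values of 523 share dense rank 6.
Remaining distinct values take the next consecutive integers.
Jon has value 523 ms → rank 6.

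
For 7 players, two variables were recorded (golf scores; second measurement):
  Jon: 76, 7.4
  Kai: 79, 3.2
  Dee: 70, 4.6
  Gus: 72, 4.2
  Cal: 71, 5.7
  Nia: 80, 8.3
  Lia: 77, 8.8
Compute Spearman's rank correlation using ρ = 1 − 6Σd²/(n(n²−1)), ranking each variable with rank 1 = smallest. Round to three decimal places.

0.286

Ranks of variable 1: 4, 6, 1, 3, 2, 7, 5
Ranks of variable 2: 5, 1, 3, 2, 4, 6, 7
d = r₁ − r₂: -1, 5, -2, 1, -2, 1, -2
d²: 1, 25, 4, 1, 4, 1, 4; Σd² = 40
ρ = 1 − 6·40/(7·48) = 1 − 240/336 = 0.286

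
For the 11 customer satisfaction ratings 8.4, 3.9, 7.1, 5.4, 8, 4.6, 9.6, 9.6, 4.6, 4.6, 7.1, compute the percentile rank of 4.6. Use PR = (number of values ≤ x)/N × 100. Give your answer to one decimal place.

36.4

N = 11.
Strictly below 4.6: 1. Equal to 4.6: 3.
PR = 4/11 × 100 = 36.4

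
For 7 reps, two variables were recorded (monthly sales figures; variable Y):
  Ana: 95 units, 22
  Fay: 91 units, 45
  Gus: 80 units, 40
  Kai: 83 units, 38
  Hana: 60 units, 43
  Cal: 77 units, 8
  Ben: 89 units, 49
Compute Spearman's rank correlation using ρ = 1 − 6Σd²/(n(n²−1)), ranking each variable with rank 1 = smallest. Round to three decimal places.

0.143

Ranks of variable 1: 7, 6, 3, 4, 1, 2, 5
Ranks of variable 2: 2, 6, 4, 3, 5, 1, 7
d = r₁ − r₂: 5, 0, -1, 1, -4, 1, -2
d²: 25, 0, 1, 1, 16, 1, 4; Σd² = 48
ρ = 1 − 6·48/(7·48) = 1 − 288/336 = 0.143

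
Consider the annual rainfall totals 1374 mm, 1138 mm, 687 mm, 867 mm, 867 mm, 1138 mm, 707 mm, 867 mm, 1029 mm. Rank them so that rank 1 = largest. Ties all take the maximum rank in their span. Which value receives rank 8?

Sorted (descending): 1374, 1138, 1138, 1029, 867, 867, 867, 707, 687
The 2 values of 1138 occupy positions 2–3 → each gets rank 3.
The 3 values of 867 occupy positions 5–7 → each gets rank 7.
Rank 8 → value 707.

707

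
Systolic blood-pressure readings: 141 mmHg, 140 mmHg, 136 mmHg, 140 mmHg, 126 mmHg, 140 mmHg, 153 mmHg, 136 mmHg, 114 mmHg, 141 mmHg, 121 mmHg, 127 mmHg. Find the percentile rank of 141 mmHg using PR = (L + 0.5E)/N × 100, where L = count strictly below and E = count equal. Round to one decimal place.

N = 12.
Strictly below 141: 9. Equal to 141: 2.
PR = (9 + 0.5·2)/12 × 100 = 83.3

83.3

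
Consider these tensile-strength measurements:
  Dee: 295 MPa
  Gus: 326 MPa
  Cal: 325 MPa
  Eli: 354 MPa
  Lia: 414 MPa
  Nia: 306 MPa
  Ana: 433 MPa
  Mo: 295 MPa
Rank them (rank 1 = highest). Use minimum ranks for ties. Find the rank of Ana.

1

Sorted (descending): 433, 414, 354, 326, 325, 306, 295, 295
The 2 values of 295 occupy positions 7–8 → each gets rank 7.
Ana has value 433 MPa → rank 1.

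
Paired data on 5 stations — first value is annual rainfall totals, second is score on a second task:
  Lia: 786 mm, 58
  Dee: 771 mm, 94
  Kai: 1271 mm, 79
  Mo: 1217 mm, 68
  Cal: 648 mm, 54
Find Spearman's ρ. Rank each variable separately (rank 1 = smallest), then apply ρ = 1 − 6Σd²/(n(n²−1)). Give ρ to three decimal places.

0.400

Ranks of variable 1: 3, 2, 5, 4, 1
Ranks of variable 2: 2, 5, 4, 3, 1
d = r₁ − r₂: 1, -3, 1, 1, 0
d²: 1, 9, 1, 1, 0; Σd² = 12
ρ = 1 − 6·12/(5·24) = 1 − 72/120 = 0.400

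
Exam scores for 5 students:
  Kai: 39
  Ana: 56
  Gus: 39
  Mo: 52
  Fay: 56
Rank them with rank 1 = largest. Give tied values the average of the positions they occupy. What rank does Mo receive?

Sorted (descending): 56, 56, 52, 39, 39
The 2 values of 56 occupy positions 1–2 → average rank (1+2)/2 = 1.5.
The 2 values of 39 occupy positions 4–5 → average rank (4+5)/2 = 4.5.
Mo has value 52 → rank 3.

3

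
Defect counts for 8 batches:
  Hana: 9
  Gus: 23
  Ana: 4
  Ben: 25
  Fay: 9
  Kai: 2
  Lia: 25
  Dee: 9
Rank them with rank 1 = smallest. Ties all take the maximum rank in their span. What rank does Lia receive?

8

Sorted (ascending): 2, 4, 9, 9, 9, 23, 25, 25
The 3 values of 9 occupy positions 3–5 → each gets rank 5.
The 2 values of 25 occupy positions 7–8 → each gets rank 8.
Lia has value 25 → rank 8.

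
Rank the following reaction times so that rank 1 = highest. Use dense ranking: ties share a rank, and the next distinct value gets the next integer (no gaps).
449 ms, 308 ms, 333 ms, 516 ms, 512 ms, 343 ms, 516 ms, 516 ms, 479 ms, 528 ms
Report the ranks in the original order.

Sorted (descending): 528, 516, 516, 516, 512, 479, 449, 343, 333, 308
The 3 values of 516 share dense rank 2.
Remaining distinct values take the next consecutive integers.

5, 8, 7, 2, 3, 6, 2, 2, 4, 1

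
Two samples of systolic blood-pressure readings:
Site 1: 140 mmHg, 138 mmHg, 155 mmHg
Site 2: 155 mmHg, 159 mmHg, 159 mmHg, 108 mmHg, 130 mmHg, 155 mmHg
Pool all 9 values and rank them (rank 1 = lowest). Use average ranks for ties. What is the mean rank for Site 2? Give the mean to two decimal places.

Sorted (ascending): 108, 130, 138, 140, 155, 155, 155, 159, 159
The 3 values of 155 occupy positions 5–7 → average rank 6.
The 2 values of 159 occupy positions 8–9 → average rank (8+9)/2 = 8.5.
Site 2 values → pooled ranks: 155→6, 159→8.5, 159→8.5, 108→1, 130→2, 155→6
Mean rank = (6 + 8.5 + 8.5 + 1 + 2 + 6) / 6 = 5.33

5.33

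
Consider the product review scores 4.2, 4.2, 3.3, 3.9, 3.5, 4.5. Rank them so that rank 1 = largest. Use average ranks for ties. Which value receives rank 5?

3.5

Sorted (descending): 4.5, 4.2, 4.2, 3.9, 3.5, 3.3
The 2 values of 4.2 occupy positions 2–3 → average rank (2+3)/2 = 2.5.
Rank 5 → value 3.5.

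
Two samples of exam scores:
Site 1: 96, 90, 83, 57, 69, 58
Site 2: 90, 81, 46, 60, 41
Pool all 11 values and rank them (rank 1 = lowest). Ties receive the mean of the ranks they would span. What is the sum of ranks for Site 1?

Sorted (ascending): 41, 46, 57, 58, 60, 69, 81, 83, 90, 90, 96
The 2 values of 90 occupy positions 9–10 → average rank (9+10)/2 = 9.5.
Site 1 values → pooled ranks: 96→11, 90→9.5, 83→8, 57→3, 69→6, 58→4
Rank sum = 11 + 9.5 + 8 + 3 + 6 + 4 = 41.5

41.5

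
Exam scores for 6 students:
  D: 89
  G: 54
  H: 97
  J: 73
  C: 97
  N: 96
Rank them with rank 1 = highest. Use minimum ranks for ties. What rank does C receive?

Sorted (descending): 97, 97, 96, 89, 73, 54
The 2 values of 97 occupy positions 1–2 → each gets rank 1.
C has value 97 → rank 1.

1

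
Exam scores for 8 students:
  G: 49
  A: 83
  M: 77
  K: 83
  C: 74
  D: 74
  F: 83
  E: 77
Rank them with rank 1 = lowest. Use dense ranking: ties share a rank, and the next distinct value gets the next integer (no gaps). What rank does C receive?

2

Sorted (ascending): 49, 74, 74, 77, 77, 83, 83, 83
The 2 values of 74 share dense rank 2.
The 2 values of 77 share dense rank 3.
The 3 values of 83 share dense rank 4.
Remaining distinct values take the next consecutive integers.
C has value 74 → rank 2.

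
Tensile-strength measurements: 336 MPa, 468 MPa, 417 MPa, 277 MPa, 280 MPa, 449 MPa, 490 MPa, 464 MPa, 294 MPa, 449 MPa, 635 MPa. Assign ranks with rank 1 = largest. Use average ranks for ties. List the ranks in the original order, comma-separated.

8, 3, 7, 11, 10, 5.5, 2, 4, 9, 5.5, 1

Sorted (descending): 635, 490, 468, 464, 449, 449, 417, 336, 294, 280, 277
The 2 values of 449 occupy positions 5–6 → average rank (5+6)/2 = 5.5.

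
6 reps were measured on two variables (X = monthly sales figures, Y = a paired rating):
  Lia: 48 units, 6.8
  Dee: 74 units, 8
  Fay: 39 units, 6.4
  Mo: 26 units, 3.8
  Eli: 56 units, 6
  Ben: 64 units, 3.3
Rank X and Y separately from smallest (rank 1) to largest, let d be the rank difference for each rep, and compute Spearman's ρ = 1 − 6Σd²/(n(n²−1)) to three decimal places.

Ranks of variable 1: 3, 6, 2, 1, 4, 5
Ranks of variable 2: 5, 6, 4, 2, 3, 1
d = r₁ − r₂: -2, 0, -2, -1, 1, 4
d²: 4, 0, 4, 1, 1, 16; Σd² = 26
ρ = 1 − 6·26/(6·35) = 1 − 156/210 = 0.257

0.257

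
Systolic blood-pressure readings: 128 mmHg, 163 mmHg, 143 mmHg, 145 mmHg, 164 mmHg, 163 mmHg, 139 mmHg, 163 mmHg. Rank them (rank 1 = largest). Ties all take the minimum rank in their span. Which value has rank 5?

Sorted (descending): 164, 163, 163, 163, 145, 143, 139, 128
The 3 values of 163 occupy positions 2–4 → each gets rank 2.
Rank 5 → value 145.

145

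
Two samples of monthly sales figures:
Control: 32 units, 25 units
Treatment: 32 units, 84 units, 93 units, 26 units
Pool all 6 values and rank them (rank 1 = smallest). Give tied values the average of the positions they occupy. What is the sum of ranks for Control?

4.5

Sorted (ascending): 25, 26, 32, 32, 84, 93
The 2 values of 32 occupy positions 3–4 → average rank (3+4)/2 = 3.5.
Control values → pooled ranks: 32→3.5, 25→1
Rank sum = 3.5 + 1 = 4.5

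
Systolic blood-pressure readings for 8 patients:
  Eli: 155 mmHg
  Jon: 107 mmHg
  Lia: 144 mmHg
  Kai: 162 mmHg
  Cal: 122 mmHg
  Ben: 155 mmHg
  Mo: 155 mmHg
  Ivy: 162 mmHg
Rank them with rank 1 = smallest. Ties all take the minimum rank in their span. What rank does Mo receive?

Sorted (ascending): 107, 122, 144, 155, 155, 155, 162, 162
The 3 values of 155 occupy positions 4–6 → each gets rank 4.
The 2 values of 162 occupy positions 7–8 → each gets rank 7.
Mo has value 155 mmHg → rank 4.

4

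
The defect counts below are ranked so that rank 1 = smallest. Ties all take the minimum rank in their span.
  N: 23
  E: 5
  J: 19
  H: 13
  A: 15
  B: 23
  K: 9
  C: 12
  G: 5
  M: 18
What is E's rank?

1

Sorted (ascending): 5, 5, 9, 12, 13, 15, 18, 19, 23, 23
The 2 values of 5 occupy positions 1–2 → each gets rank 1.
The 2 values of 23 occupy positions 9–10 → each gets rank 9.
E has value 5 → rank 1.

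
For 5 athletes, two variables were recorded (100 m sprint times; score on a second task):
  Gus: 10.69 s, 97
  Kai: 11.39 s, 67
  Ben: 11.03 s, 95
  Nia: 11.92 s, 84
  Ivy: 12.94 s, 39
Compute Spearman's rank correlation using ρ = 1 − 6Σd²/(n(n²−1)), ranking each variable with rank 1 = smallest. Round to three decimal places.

-0.900

Ranks of variable 1: 1, 3, 2, 4, 5
Ranks of variable 2: 5, 2, 4, 3, 1
d = r₁ − r₂: -4, 1, -2, 1, 4
d²: 16, 1, 4, 1, 16; Σd² = 38
ρ = 1 − 6·38/(5·24) = 1 − 228/120 = -0.900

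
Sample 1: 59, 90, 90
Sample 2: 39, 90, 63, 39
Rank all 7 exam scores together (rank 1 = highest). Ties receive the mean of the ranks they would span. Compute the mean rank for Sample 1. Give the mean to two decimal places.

Sorted (descending): 90, 90, 90, 63, 59, 39, 39
The 3 values of 90 occupy positions 1–3 → average rank 2.
The 2 values of 39 occupy positions 6–7 → average rank (6+7)/2 = 6.5.
Sample 1 values → pooled ranks: 59→5, 90→2, 90→2
Mean rank = (5 + 2 + 2) / 3 = 3.00

3.00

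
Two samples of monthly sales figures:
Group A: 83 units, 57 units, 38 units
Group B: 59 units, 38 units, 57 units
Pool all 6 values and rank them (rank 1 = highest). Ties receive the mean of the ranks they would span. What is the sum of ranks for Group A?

10

Sorted (descending): 83, 59, 57, 57, 38, 38
The 2 values of 57 occupy positions 3–4 → average rank (3+4)/2 = 3.5.
The 2 values of 38 occupy positions 5–6 → average rank (5+6)/2 = 5.5.
Group A values → pooled ranks: 83→1, 57→3.5, 38→5.5
Rank sum = 1 + 3.5 + 5.5 = 10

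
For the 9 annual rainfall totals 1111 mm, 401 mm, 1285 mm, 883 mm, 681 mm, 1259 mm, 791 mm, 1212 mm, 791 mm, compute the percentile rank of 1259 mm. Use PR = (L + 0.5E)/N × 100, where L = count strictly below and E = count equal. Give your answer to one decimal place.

N = 9.
Strictly below 1259: 7. Equal to 1259: 1.
PR = (7 + 0.5·1)/9 × 100 = 83.3

83.3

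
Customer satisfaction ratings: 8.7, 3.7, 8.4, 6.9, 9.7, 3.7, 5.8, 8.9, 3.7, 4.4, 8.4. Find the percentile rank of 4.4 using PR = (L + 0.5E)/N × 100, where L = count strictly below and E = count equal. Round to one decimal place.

N = 11.
Strictly below 4.4: 3. Equal to 4.4: 1.
PR = (3 + 0.5·1)/11 × 100 = 31.8

31.8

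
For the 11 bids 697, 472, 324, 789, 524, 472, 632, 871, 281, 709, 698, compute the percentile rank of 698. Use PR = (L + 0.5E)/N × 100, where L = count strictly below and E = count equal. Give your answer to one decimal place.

N = 11.
Strictly below 698: 7. Equal to 698: 1.
PR = (7 + 0.5·1)/11 × 100 = 68.2

68.2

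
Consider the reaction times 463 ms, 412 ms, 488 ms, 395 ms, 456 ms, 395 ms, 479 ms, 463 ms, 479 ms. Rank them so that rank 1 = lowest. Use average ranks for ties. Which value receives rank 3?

412

Sorted (ascending): 395, 395, 412, 456, 463, 463, 479, 479, 488
The 2 values of 395 occupy positions 1–2 → average rank (1+2)/2 = 1.5.
The 2 values of 463 occupy positions 5–6 → average rank (5+6)/2 = 5.5.
The 2 values of 479 occupy positions 7–8 → average rank (7+8)/2 = 7.5.
Rank 3 → value 412.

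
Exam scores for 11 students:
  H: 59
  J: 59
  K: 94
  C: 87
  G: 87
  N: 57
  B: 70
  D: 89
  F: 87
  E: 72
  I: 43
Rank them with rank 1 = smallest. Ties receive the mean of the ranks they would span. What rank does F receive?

8

Sorted (ascending): 43, 57, 59, 59, 70, 72, 87, 87, 87, 89, 94
The 2 values of 59 occupy positions 3–4 → average rank (3+4)/2 = 3.5.
The 3 values of 87 occupy positions 7–9 → average rank 8.
F has value 87 → rank 8.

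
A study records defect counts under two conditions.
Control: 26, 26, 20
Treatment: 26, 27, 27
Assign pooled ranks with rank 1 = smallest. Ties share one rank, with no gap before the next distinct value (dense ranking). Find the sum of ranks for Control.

5

Sorted (ascending): 20, 26, 26, 26, 27, 27
The 3 values of 26 share dense rank 2.
The 2 values of 27 share dense rank 3.
Remaining distinct values take the next consecutive integers.
Control values → pooled ranks: 26→2, 26→2, 20→1
Rank sum = 2 + 2 + 1 = 5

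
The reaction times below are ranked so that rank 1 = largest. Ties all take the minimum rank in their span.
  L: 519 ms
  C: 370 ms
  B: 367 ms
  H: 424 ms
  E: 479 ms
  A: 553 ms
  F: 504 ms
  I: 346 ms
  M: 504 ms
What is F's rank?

3

Sorted (descending): 553, 519, 504, 504, 479, 424, 370, 367, 346
The 2 values of 504 occupy positions 3–4 → each gets rank 3.
F has value 504 ms → rank 3.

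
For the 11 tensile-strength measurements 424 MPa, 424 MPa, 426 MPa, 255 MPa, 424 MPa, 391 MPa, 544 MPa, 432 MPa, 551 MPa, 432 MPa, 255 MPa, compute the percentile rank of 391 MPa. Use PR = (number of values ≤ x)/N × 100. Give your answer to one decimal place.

27.3

N = 11.
Strictly below 391: 2. Equal to 391: 1.
PR = 3/11 × 100 = 27.3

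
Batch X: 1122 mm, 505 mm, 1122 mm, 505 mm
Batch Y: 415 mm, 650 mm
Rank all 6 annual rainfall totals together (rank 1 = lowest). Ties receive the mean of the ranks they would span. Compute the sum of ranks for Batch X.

Sorted (ascending): 415, 505, 505, 650, 1122, 1122
The 2 values of 505 occupy positions 2–3 → average rank (2+3)/2 = 2.5.
The 2 values of 1122 occupy positions 5–6 → average rank (5+6)/2 = 5.5.
Batch X values → pooled ranks: 1122→5.5, 505→2.5, 1122→5.5, 505→2.5
Rank sum = 5.5 + 2.5 + 5.5 + 2.5 = 16

16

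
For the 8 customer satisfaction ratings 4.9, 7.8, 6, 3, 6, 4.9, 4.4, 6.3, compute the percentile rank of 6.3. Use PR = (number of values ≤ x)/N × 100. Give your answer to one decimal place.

87.5

N = 8.
Strictly below 6.3: 6. Equal to 6.3: 1.
PR = 7/8 × 100 = 87.5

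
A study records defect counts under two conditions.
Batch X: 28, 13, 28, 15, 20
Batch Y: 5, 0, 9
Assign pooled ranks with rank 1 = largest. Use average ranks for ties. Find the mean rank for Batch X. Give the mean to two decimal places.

3.00

Sorted (descending): 28, 28, 20, 15, 13, 9, 5, 0
The 2 values of 28 occupy positions 1–2 → average rank (1+2)/2 = 1.5.
Batch X values → pooled ranks: 28→1.5, 13→5, 28→1.5, 15→4, 20→3
Mean rank = (1.5 + 5 + 1.5 + 4 + 3) / 5 = 3.00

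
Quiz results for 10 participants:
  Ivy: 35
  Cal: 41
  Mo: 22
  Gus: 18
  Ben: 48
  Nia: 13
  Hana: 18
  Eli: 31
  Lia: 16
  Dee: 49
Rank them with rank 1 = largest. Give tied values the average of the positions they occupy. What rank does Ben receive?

Sorted (descending): 49, 48, 41, 35, 31, 22, 18, 18, 16, 13
The 2 values of 18 occupy positions 7–8 → average rank (7+8)/2 = 7.5.
Ben has value 48 → rank 2.

2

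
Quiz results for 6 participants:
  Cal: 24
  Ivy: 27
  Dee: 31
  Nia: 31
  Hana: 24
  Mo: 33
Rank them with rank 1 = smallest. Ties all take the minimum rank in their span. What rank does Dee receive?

4

Sorted (ascending): 24, 24, 27, 31, 31, 33
The 2 values of 24 occupy positions 1–2 → each gets rank 1.
The 2 values of 31 occupy positions 4–5 → each gets rank 4.
Dee has value 31 → rank 4.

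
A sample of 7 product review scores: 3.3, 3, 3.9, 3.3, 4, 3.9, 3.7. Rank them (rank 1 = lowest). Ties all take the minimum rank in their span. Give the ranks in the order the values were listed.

Sorted (ascending): 3, 3.3, 3.3, 3.7, 3.9, 3.9, 4
The 2 values of 3.3 occupy positions 2–3 → each gets rank 2.
The 2 values of 3.9 occupy positions 5–6 → each gets rank 5.

2, 1, 5, 2, 7, 5, 4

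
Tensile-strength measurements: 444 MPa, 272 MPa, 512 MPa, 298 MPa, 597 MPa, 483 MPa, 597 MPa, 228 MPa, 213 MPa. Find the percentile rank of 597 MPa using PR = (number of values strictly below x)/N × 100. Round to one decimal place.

N = 9.
Strictly below 597: 7. Equal to 597: 2.
PR = 7/9 × 100 = 77.8

77.8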